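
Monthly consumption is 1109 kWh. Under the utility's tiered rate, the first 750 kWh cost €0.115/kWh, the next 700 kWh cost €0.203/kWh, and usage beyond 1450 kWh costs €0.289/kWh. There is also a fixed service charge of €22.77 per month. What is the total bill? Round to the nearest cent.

First 750 kWh × €0.115 = €86.25
Next 359 kWh × €0.203 = €72.88
Remaining tier: 0 kWh (not reached)
Energy charge = €159.13; + service €22.77 = €181.90

€181.90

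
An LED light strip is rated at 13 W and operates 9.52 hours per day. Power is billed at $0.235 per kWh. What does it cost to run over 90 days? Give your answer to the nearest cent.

Energy = 13 W × 9.52 h/day × 90 days = 11,138 Wh = 11.14 kWh
Cost = 11.14 kWh × $0.235/kWh = $2.62

$2.62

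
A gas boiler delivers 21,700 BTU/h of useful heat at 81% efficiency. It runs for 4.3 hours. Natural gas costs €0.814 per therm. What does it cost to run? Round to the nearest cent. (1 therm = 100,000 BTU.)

Heat delivered = 21,700 BTU/h × 4.3 h = 93,310 BTU
Gas input = 93,310 / 0.81 = 115,198 BTU
= 115,198 / 100,000 = 1.152 therm
Cost = 1.152 × €0.814/therm = €0.94

€0.94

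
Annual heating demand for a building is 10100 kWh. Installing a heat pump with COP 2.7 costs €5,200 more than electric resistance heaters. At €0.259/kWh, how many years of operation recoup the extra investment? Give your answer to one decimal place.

3.2 years

Resistance: 10100 kWh × €0.259 = €2,615.90/yr
Heat pump: 10100 / 2.7 = 3741 kWh in → × €0.259 = €968.85/yr
Annual savings = €1,647.05
Payback = €5,200 / €1,647.05 = 3.16 years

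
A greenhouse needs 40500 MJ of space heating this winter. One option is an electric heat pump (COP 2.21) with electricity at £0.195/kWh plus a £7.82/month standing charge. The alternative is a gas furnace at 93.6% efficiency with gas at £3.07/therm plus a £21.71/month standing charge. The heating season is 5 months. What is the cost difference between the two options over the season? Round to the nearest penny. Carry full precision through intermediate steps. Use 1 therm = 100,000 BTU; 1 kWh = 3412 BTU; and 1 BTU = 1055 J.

£335.82

Heat load = 40500 MJ = 40,500,000,000 J / 1055 = 38,388,626 BTU
Gas: input = 38,388,626 / 0.936 = 41,013,489 BTU = 410.1 therm → 410.1 × £3.07 = £1,259.11; + 5 × £21.71 standing = £1,367.66
Heat pump: 38,388,626 BTU / 3412 = 11,250 kWh heat; / 2.21 = 5,091 kWh in → × £0.195 = £992.74; + 5 × £7.82 standing = £1,031.84
Difference = |£1,367.66 − £1,031.84| = £335.82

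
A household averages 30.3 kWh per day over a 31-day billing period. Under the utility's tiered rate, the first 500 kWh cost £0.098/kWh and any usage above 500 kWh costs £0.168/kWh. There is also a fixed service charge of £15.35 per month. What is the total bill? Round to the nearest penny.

Usage = 30.3 kWh/day × 31 days = 939.3 kWh
First 500 kWh × £0.098 = £49.00
Remaining 439.3 kWh × £0.168 = £73.80
Energy charge = £122.80; + service £15.35 = £138.15

£138.15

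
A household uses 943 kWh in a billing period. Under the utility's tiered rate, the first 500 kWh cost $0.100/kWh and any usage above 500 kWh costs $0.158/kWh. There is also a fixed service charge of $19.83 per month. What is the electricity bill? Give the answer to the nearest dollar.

$140

First 500 kWh × $0.100 = $50.00
Remaining 443 kWh × $0.158 = $69.99
Energy charge = $119.99; + service $19.83 = $139.82 ≈ $140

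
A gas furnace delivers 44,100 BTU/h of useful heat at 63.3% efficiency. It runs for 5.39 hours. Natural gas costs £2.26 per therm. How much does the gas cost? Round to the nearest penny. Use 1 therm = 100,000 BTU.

£8.49

Heat delivered = 44,100 BTU/h × 5.39 h = 237,699 BTU
Gas input = 237,699 / 0.633 = 375,512 BTU
= 375,512 / 100,000 = 3.755 therm
Cost = 3.755 × £2.26/therm = £8.49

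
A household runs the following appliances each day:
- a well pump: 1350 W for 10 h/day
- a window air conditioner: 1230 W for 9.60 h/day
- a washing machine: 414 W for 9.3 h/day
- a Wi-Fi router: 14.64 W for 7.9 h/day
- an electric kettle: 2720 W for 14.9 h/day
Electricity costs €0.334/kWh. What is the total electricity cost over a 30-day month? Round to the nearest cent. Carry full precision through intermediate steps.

well pump: 1350 W × 10 h × 30 d = 405,000 Wh = 405 kWh
window air conditioner: 1230 W × 9.60 h × 30 d = 354,240 Wh = 354.2 kWh
washing machine: 414 W × 9.3 h × 30 d = 115,506 Wh = 115.5 kWh
Wi-Fi router: 14.64 W × 7.9 h × 30 d = 3,470 Wh = 3.47 kWh
electric kettle: 2720 W × 14.9 h × 30 d = 1,215,840 Wh = 1,216 kWh
Total energy = 405 + 354.2 + 115.5 + 3.47 + 1,216 = 2,094 kWh
Cost = 2,094 kWh × €0.334 = €699.41

€699.41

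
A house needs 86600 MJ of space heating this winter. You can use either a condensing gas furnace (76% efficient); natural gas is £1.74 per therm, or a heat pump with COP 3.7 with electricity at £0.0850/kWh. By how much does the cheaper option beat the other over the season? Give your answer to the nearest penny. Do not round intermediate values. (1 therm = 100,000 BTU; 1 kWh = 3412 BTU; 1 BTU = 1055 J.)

Heat load = 86600 MJ = 86,600,000,000 J / 1055 = 82,085,308 BTU
Gas: input = 82,085,308 / 0.76 = 108,006,984 BTU = 1,080 therm → 1,080 × £1.74 = £1,879.32
Heat pump: 82,085,308 BTU / 3412 = 24,060 kWh heat; / 3.7 = 6,502 kWh in → × £0.0850 = £552.68
Difference = |£1,879.32 − £552.68| = £1,326.64

£1326.64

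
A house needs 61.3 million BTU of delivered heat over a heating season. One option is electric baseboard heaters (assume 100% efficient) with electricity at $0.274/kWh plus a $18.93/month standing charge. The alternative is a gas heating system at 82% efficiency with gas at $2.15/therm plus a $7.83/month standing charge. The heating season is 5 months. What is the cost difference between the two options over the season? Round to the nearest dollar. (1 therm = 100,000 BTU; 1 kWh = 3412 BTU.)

Heat load = 61.3 × 10⁶ BTU = 61,300,000 BTU
Gas: input = 61,300,000 / 0.82 = 74,756,098 BTU = 747.6 therm → 747.6 × $2.15 = $1,607.26; + 5 × $7.83 standing = $1,646.41
Electric: 61,300,000 BTU / 3412 = 17,970 kWh → × $0.274 = $4,922.68; + 5 × $18.93 standing = $5,017.33
Difference = |$1,646.41 − $5,017.33| = $3,370.93 ≈ $3371

$3371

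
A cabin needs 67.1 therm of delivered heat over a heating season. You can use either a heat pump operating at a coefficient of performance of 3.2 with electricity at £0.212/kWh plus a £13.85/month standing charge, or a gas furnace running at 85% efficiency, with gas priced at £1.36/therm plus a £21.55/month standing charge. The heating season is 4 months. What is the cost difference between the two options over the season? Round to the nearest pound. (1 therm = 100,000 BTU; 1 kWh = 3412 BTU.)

£8

Heat load = 67.1 therm × 100,000 = 6,710,000 BTU
Gas: input = 6,710,000 / 0.85 = 7,894,118 BTU = 78.94 therm → 78.94 × £1.36 = £107.36; + 4 × £21.55 standing = £193.56
Heat pump: 6,710,000 BTU / 3412 = 1,967 kWh heat; / 3.2 = 614.6 kWh in → × £0.212 = £130.29; + 4 × £13.85 standing = £185.69
Difference = |£193.56 − £185.69| = £7.87 ≈ £8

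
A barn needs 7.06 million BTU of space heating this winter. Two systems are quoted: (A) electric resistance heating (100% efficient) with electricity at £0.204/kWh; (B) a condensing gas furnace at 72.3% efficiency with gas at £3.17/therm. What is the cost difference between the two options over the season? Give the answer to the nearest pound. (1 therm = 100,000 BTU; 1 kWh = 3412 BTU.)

£113

Heat load = 7.06 × 10⁶ BTU = 7,060,000 BTU
Gas: input = 7,060,000 / 0.723 = 9,764,869 BTU = 97.65 therm → 97.65 × £3.17 = £309.55
Electric: 7,060,000 BTU / 3412 = 2,069 kWh → × £0.204 = £422.11
Difference = |£309.55 − £422.11| = £112.56 ≈ £113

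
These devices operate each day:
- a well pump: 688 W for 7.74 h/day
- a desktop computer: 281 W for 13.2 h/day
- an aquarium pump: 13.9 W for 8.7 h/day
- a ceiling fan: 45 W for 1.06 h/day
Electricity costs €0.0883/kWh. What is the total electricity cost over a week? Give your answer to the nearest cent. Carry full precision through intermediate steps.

€5.69

well pump: 688 W × 7.74 h × 7 d = 37,276 Wh = 37.28 kWh
desktop computer: 281 W × 13.2 h × 7 d = 25,964 Wh = 25.96 kWh
aquarium pump: 13.9 W × 8.7 h × 7 d = 847 Wh = 0.8465 kWh
ceiling fan: 45 W × 1.06 h × 7 d = 334 Wh = 0.3339 kWh
Total energy = 37.28 + 25.96 + 0.8465 + 0.3339 = 64.42 kWh
Cost = 64.42 kWh × €0.0883 = €5.69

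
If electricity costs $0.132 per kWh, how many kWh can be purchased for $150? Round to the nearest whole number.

1136 kWh

$150 / $0.132 per kWh = 1,136 kWh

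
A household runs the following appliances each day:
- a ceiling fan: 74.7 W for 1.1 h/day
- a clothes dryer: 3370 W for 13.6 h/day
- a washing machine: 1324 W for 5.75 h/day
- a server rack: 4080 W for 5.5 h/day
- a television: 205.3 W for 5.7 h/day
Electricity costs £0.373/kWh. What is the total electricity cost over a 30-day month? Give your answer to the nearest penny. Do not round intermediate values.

£863.17

ceiling fan: 74.7 W × 1.1 h × 30 d = 2,465 Wh = 2.465 kWh
clothes dryer: 3370 W × 13.6 h × 30 d = 1,374,960 Wh = 1,375 kWh
washing machine: 1324 W × 5.75 h × 30 d = 228,390 Wh = 228.4 kWh
server rack: 4080 W × 5.5 h × 30 d = 673,200 Wh = 673.2 kWh
television: 205.3 W × 5.7 h × 30 d = 35,106 Wh = 35.11 kWh
Total energy = 2.465 + 1,375 + 228.4 + 673.2 + 35.11 = 2,314 kWh
Cost = 2,314 kWh × £0.373 = £863.17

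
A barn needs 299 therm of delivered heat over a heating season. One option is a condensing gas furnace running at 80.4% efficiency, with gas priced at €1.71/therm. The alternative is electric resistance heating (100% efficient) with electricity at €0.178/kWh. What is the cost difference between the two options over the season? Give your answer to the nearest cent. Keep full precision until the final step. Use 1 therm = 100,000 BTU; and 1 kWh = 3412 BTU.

Heat load = 299 therm × 100,000 = 29,900,000 BTU
Gas: input = 29,900,000 / 0.804 = 37,189,055 BTU = 371.9 therm → 371.9 × €1.71 = €635.93
Electric: 29,900,000 BTU / 3412 = 8,763 kWh → × €0.178 = €1,559.85
Difference = |€635.93 − €1,559.85| = €923.91

€923.91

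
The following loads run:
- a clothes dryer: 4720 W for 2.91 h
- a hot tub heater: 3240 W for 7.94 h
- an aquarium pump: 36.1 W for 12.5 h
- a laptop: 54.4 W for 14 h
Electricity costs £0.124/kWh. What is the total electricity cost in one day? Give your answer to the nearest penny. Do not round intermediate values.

£5.04

clothes dryer: 4720 W × 2.91 h = 13,735 Wh = 13.74 kWh
hot tub heater: 3240 W × 7.94 h = 25,726 Wh = 25.73 kWh
aquarium pump: 36.1 W × 12.5 h = 451 Wh = 0.4512 kWh
laptop: 54.4 W × 14 h = 762 Wh = 0.7616 kWh
Total energy = 13.74 + 25.73 + 0.4512 + 0.7616 = 40.67 kWh
Cost = 40.67 kWh × £0.124 = £5.04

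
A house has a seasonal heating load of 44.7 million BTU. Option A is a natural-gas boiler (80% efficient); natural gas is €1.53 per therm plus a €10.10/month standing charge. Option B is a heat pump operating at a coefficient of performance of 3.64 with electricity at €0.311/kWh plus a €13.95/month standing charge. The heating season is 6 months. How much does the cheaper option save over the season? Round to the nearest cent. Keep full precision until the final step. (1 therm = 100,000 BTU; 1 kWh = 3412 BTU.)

€287.54

Heat load = 44.7 × 10⁶ BTU = 44,700,000 BTU
Gas: input = 44,700,000 / 0.80 = 55,875,000 BTU = 558.8 therm → 558.8 × €1.53 = €854.89; + 6 × €10.10 standing = €915.49
Heat pump: 44,700,000 BTU / 3412 = 13,100 kWh heat; / 3.64 = 3,599 kWh in → × €0.311 = €1,119.33; + 6 × €13.95 standing = €1,203.03
Difference = |€915.49 − €1,203.03| = €287.54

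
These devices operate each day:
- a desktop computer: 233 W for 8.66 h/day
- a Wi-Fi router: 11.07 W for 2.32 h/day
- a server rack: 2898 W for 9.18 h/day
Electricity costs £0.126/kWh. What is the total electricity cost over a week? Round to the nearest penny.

£25.27

desktop computer: 233 W × 8.66 h × 7 d = 14,124 Wh = 14.12 kWh
Wi-Fi router: 11.07 W × 2.32 h × 7 d = 180 Wh = 0.1798 kWh
server rack: 2898 W × 9.18 h × 7 d = 186,225 Wh = 186.2 kWh
Total energy = 14.12 + 0.1798 + 186.2 = 200.5 kWh
Cost = 200.5 kWh × £0.126 = £25.27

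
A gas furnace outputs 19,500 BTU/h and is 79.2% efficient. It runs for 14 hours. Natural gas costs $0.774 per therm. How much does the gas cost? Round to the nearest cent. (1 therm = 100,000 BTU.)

$2.67

Heat delivered = 19,500 BTU/h × 14 h = 273,000 BTU
Gas input = 273,000 / 0.792 = 344,697 BTU
= 344,697 / 100,000 = 3.447 therm
Cost = 3.447 × $0.774/therm = $2.67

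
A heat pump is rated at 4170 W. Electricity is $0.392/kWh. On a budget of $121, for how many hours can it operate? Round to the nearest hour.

Energy budget = $121 / $0.392 per kWh = 308.7 kWh = 308,673 Wh
Runtime = 308,673 Wh / 4170 W = 74.02 h

74 h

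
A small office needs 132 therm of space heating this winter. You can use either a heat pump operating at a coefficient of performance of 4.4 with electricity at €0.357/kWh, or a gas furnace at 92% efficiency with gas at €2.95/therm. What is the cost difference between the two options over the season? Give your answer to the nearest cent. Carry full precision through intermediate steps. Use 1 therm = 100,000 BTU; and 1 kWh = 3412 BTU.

€109.37

Heat load = 132 therm × 100,000 = 13,200,000 BTU
Gas: input = 13,200,000 / 0.92 = 14,347,826 BTU = 143.5 therm → 143.5 × €2.95 = €423.26
Heat pump: 13,200,000 BTU / 3412 = 3,869 kWh heat; / 4.4 = 879.2 kWh in → × €0.357 = €313.89
Difference = |€423.26 − €313.89| = €109.37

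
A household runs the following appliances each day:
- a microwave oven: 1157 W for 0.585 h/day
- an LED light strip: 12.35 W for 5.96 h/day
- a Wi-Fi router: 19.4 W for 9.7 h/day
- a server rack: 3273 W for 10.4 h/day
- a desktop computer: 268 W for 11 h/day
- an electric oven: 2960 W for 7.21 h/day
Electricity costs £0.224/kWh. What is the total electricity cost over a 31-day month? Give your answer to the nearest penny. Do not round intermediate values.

microwave oven: 1157 W × 0.585 h × 31 d = 20,982 Wh = 20.98 kWh
LED light strip: 12.35 W × 5.96 h × 31 d = 2,282 Wh = 2.282 kWh
Wi-Fi router: 19.4 W × 9.7 h × 31 d = 5,834 Wh = 5.834 kWh
server rack: 3273 W × 10.4 h × 31 d = 1,055,215 Wh = 1,055 kWh
desktop computer: 268 W × 11 h × 31 d = 91,388 Wh = 91.39 kWh
electric oven: 2960 W × 7.21 h × 31 d = 661,590 Wh = 661.6 kWh
Total energy = 20.98 + 2.282 + 5.834 + 1,055 + 91.39 + 661.6 = 1,837 kWh
Cost = 1,837 kWh × £0.224 = £411.55

£411.55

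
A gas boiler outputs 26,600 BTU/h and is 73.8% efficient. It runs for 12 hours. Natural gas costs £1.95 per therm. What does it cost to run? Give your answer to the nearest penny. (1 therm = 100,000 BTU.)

£8.43

Heat delivered = 26,600 BTU/h × 12 h = 319,200 BTU
Gas input = 319,200 / 0.738 = 432,520 BTU
= 432,520 / 100,000 = 4.325 therm
Cost = 4.325 × £1.95/therm = £8.43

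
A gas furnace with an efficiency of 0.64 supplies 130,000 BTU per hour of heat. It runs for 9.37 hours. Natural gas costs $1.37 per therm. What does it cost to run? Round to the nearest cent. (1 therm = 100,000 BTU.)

Heat delivered = 130,000 BTU/h × 9.37 h = 1,218,100 BTU
Gas input = 1,218,100 / 0.64 = 1,903,281 BTU
= 1,903,281 / 100,000 = 19.03 therm
Cost = 19.03 × $1.37/therm = $26.07

$26.07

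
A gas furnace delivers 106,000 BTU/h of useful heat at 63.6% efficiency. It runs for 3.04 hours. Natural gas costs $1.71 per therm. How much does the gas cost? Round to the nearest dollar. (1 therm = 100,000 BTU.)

$9

Heat delivered = 106,000 BTU/h × 3.04 h = 322,240 BTU
Gas input = 322,240 / 0.636 = 506,667 BTU
= 506,667 / 100,000 = 5.067 therm
Cost = 5.067 × $1.71/therm = $8.66 ≈ $9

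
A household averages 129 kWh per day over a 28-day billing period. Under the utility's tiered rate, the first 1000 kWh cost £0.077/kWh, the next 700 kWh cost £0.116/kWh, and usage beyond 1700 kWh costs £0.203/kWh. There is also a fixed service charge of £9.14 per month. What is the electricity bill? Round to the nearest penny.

Usage = 129 kWh/day × 28 days = 3612 kWh
First 1000 kWh × £0.077 = £77.00
Next 700 kWh × £0.116 = £81.20
Remaining 1912 kWh × £0.203 = £388.14
Energy charge = £546.34; + service £9.14 = £555.48

£555.48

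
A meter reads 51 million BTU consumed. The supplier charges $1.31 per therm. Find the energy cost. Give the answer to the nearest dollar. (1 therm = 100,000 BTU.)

51 million BTU × (10 therm/million BTU) = 510 therm
Cost = 510 therm × $1.31/therm = $668.10 ≈ $668

$668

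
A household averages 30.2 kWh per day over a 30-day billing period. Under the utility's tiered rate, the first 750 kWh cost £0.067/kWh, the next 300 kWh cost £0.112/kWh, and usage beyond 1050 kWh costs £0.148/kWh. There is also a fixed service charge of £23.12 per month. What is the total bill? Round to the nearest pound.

Usage = 30.2 kWh/day × 30 days = 906 kWh
First 750 kWh × £0.067 = £50.25
Next 156 kWh × £0.112 = £17.47
Remaining tier: 0 kWh (not reached)
Energy charge = £67.72; + service £23.12 = £90.84 ≈ £91

£91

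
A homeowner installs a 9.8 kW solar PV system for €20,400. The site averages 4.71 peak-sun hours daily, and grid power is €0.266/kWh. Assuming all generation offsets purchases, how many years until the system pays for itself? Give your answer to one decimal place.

4.6 years

Daily generation = 9.8 kW × 4.71 h = 46.16 kWh
Annual generation = 46.16 × 365 = 16848 kWh
Annual savings = 16848 × €0.266 = €4,481.48
Payback = €20,400 / €4,481.48 = 4.55 years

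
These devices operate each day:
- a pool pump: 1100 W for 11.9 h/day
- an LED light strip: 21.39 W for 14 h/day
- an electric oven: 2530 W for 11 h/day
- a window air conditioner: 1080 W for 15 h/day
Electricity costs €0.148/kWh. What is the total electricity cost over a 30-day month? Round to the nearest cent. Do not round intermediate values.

pool pump: 1100 W × 11.9 h × 30 d = 392,700 Wh = 392.7 kWh
LED light strip: 21.39 W × 14 h × 30 d = 8,984 Wh = 8.984 kWh
electric oven: 2530 W × 11 h × 30 d = 834,900 Wh = 834.9 kWh
window air conditioner: 1080 W × 15 h × 30 d = 486,000 Wh = 486 kWh
Total energy = 392.7 + 8.984 + 834.9 + 486 = 1,723 kWh
Cost = 1,723 kWh × €0.148 = €254.94

€254.94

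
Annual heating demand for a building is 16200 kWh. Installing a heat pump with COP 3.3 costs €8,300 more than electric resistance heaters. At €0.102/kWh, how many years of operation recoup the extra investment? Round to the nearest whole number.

7 years

Resistance: 16200 kWh × €0.102 = €1,652.40/yr
Heat pump: 16200 / 3.3 = 4909 kWh in → × €0.102 = €500.73/yr
Annual savings = €1,151.67
Payback = €8,300 / €1,151.67 = 7.21 years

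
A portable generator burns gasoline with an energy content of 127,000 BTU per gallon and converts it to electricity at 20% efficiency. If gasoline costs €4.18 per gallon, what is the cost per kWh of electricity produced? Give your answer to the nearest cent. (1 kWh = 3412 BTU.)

Electrical output per gallon = 127,000 BTU × 0.20 / 3412 BTU/kWh = 7.444 kWh
Cost per kWh = €4.18 / 7.444 kWh = €0.562

€0.56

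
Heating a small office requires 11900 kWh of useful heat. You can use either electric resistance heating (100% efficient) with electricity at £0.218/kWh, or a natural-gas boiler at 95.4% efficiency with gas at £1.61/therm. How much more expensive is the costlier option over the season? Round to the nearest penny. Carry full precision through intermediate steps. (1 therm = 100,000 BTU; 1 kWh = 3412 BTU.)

Heat load = 11900 kWh × 3412 = 40,602,800 BTU
Gas: input = 40,602,800 / 0.954 = 42,560,587 BTU = 425.6 therm → 425.6 × £1.61 = £685.23
Electric: 40,602,800 BTU / 3412 = 11,900 kWh → × £0.218 = £2,594.20
Difference = |£685.23 − £2,594.20| = £1,908.97

£1908.97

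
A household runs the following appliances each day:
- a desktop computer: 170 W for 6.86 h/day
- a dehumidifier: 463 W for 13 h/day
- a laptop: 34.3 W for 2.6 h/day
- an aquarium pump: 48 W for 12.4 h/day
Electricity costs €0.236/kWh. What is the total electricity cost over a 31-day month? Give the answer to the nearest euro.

desktop computer: 170 W × 6.86 h × 31 d = 36,152 Wh = 36.15 kWh
dehumidifier: 463 W × 13 h × 31 d = 186,589 Wh = 186.6 kWh
laptop: 34.3 W × 2.6 h × 31 d = 2,765 Wh = 2.765 kWh
aquarium pump: 48 W × 12.4 h × 31 d = 18,451 Wh = 18.45 kWh
Total energy = 36.15 + 186.6 + 2.765 + 18.45 = 244 kWh
Cost = 244 kWh × €0.236 = €57.57 ≈ €58

€58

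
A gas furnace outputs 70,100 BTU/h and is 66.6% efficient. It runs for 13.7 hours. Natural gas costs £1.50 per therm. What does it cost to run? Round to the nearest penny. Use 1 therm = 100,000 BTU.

£21.63

Heat delivered = 70,100 BTU/h × 13.7 h = 960,370 BTU
Gas input = 960,370 / 0.666 = 1,441,997 BTU
= 1,441,997 / 100,000 = 14.42 therm
Cost = 14.42 × £1.50/therm = £21.63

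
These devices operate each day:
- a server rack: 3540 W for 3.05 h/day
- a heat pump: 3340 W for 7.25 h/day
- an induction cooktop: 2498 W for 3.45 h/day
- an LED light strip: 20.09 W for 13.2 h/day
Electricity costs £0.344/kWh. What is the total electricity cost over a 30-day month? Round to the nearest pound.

£453

server rack: 3540 W × 3.05 h × 30 d = 323,910 Wh = 323.9 kWh
heat pump: 3340 W × 7.25 h × 30 d = 726,450 Wh = 726.5 kWh
induction cooktop: 2498 W × 3.45 h × 30 d = 258,543 Wh = 258.5 kWh
LED light strip: 20.09 W × 13.2 h × 30 d = 7,956 Wh = 7.956 kWh
Total energy = 323.9 + 726.5 + 258.5 + 7.956 = 1,317 kWh
Cost = 1,317 kWh × £0.344 = £453.00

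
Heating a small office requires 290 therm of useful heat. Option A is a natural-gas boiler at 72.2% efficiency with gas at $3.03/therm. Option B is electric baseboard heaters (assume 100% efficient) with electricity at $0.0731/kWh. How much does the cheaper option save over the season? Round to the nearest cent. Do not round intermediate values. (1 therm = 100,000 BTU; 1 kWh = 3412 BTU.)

$595.73

Heat load = 290 therm × 100,000 = 29,000,000 BTU
Gas: input = 29,000,000 / 0.722 = 40,166,205 BTU = 401.7 therm → 401.7 × $3.03 = $1,217.04
Electric: 29,000,000 BTU / 3412 = 8,499 kWh → × $0.0731 = $621.31
Difference = |$1,217.04 − $621.31| = $595.73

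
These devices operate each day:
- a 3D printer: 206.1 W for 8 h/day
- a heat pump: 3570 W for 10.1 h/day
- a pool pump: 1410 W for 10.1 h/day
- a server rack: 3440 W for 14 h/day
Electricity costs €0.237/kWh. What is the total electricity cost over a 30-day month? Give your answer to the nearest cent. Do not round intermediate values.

€711.76

3D printer: 206.1 W × 8 h × 30 d = 49,464 Wh = 49.46 kWh
heat pump: 3570 W × 10.1 h × 30 d = 1,081,710 Wh = 1,082 kWh
pool pump: 1410 W × 10.1 h × 30 d = 427,230 Wh = 427.2 kWh
server rack: 3440 W × 14 h × 30 d = 1,444,800 Wh = 1,445 kWh
Total energy = 49.46 + 1,082 + 427.2 + 1,445 = 3,003 kWh
Cost = 3,003 kWh × €0.237 = €711.76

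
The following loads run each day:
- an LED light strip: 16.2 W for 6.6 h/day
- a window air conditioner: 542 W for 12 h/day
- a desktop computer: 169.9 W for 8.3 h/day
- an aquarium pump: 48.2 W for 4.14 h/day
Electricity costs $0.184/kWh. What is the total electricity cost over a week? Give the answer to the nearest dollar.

LED light strip: 16.2 W × 6.6 h × 7 d = 748 Wh = 0.7484 kWh
window air conditioner: 542 W × 12 h × 7 d = 45,528 Wh = 45.53 kWh
desktop computer: 169.9 W × 8.3 h × 7 d = 9,871 Wh = 9.871 kWh
aquarium pump: 48.2 W × 4.14 h × 7 d = 1,397 Wh = 1.397 kWh
Total energy = 0.7484 + 45.53 + 9.871 + 1.397 = 57.54 kWh
Cost = 57.54 kWh × $0.184 = $10.59 ≈ $11

$11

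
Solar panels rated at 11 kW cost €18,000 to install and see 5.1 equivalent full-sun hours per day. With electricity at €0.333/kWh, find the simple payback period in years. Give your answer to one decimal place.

2.6 years

Daily generation = 11 kW × 5.1 h = 56.1 kWh
Annual generation = 56.1 × 365 = 20476 kWh
Annual savings = 20476 × €0.333 = €6,818.67
Payback = €18,000 / €6,818.67 = 2.64 years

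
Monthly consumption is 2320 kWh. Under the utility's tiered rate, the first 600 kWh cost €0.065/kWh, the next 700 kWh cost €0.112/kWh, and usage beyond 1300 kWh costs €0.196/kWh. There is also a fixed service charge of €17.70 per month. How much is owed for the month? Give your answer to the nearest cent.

€335.02

First 600 kWh × €0.065 = €39.00
Next 700 kWh × €0.112 = €78.40
Remaining 1020 kWh × €0.196 = €199.92
Energy charge = €317.32; + service €17.70 = €335.02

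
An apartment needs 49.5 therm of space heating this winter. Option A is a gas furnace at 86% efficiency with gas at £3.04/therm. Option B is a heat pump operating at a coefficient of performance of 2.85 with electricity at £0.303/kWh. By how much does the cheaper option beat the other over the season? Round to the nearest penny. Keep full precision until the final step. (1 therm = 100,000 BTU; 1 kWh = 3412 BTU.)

£20.74

Heat load = 49.5 therm × 100,000 = 4,950,000 BTU
Gas: input = 4,950,000 / 0.86 = 5,755,814 BTU = 57.56 therm → 57.56 × £3.04 = £174.98
Heat pump: 4,950,000 BTU / 3412 = 1,451 kWh heat; / 2.85 = 509 kWh in → × £0.303 = £154.24
Difference = |£174.98 − £154.24| = £20.74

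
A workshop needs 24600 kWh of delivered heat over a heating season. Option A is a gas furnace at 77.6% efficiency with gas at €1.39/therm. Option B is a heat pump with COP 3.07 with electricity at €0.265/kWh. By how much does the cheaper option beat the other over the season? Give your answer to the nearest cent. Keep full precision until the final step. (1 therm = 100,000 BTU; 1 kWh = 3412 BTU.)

€619.97

Heat load = 24600 kWh × 3412 = 83,935,200 BTU
Gas: input = 83,935,200 / 0.776 = 108,163,918 BTU = 1,082 therm → 1,082 × €1.39 = €1,503.48
Heat pump: 83,935,200 BTU / 3412 = 24,600 kWh heat; / 3.07 = 8,013 kWh in → × €0.265 = €2,123.45
Difference = |€1,503.48 − €2,123.45| = €619.97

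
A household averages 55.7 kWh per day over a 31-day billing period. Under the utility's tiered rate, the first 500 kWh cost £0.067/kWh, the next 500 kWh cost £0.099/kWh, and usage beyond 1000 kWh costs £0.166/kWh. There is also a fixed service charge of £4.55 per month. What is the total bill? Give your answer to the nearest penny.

£208.18

Usage = 55.7 kWh/day × 31 days = 1726.7 kWh
First 500 kWh × £0.067 = £33.50
Next 500 kWh × £0.099 = £49.50
Remaining 726.7 kWh × £0.166 = £120.63
Energy charge = £203.63; + service £4.55 = £208.18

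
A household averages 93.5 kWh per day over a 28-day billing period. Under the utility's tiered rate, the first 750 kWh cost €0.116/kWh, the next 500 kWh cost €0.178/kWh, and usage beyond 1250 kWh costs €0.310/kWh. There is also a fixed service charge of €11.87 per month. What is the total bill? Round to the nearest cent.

Usage = 93.5 kWh/day × 28 days = 2618 kWh
First 750 kWh × €0.116 = €87.00
Next 500 kWh × €0.178 = €89.00
Remaining 1368 kWh × €0.310 = €424.08
Energy charge = €600.08; + service €11.87 = €611.95

€611.95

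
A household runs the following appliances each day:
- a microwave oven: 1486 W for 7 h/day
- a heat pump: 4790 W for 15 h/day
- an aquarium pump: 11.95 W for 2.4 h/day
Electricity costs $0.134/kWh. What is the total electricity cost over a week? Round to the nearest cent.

$77.18

microwave oven: 1486 W × 7 h × 7 d = 72,814 Wh = 72.81 kWh
heat pump: 4790 W × 15 h × 7 d = 502,950 Wh = 502.9 kWh
aquarium pump: 11.95 W × 2.4 h × 7 d = 201 Wh = 0.2008 kWh
Total energy = 72.81 + 502.9 + 0.2008 = 576 kWh
Cost = 576 kWh × $0.134 = $77.18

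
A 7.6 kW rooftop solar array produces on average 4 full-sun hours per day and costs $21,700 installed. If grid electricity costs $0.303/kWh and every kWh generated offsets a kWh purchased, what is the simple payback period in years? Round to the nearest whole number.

6 years

Daily generation = 7.6 kW × 4 h = 30.4 kWh
Annual generation = 30.4 × 365 = 11096 kWh
Annual savings = 11096 × $0.303 = $3,362.09
Payback = $21,700 / $3,362.09 = 6.45 years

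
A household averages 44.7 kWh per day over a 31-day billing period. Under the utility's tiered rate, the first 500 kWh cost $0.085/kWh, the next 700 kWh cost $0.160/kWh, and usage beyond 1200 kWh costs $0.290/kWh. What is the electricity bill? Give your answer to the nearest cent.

Usage = 44.7 kWh/day × 31 days = 1385.7 kWh
First 500 kWh × $0.085 = $42.50
Next 700 kWh × $0.160 = $112.00
Remaining 185.7 kWh × $0.290 = $53.85
Total = $208.35

$208.35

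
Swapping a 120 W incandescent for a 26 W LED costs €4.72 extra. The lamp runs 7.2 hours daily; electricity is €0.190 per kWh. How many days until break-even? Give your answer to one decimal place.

Power saved = 120 − 26 = 94 W
Daily energy saved = 94 W × 7.2 h = 676.8 Wh = 0.6768 kWh
Daily savings = 0.6768 × €0.190 = €0.1286
Payback = €4.72 / €0.1286 per day = 36.71 days

36.7 days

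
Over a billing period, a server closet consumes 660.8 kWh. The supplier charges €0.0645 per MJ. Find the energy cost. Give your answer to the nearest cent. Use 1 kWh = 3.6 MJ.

€153.44

660.8 kWh × (3.6 MJ/kWh) = 2,379 MJ
Cost = 2,379 MJ × €0.0645/MJ = €153.44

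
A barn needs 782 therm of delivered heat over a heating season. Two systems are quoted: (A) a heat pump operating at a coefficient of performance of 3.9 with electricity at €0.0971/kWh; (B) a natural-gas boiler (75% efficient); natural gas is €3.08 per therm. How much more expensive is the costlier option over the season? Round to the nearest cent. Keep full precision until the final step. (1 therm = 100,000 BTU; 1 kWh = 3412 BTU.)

€2640.79

Heat load = 782 therm × 100,000 = 78,200,000 BTU
Gas: input = 78,200,000 / 0.75 = 104,266,667 BTU = 1,043 therm → 1,043 × €3.08 = €3,211.41
Heat pump: 78,200,000 BTU / 3412 = 22,920 kWh heat; / 3.9 = 5,877 kWh in → × €0.0971 = €570.63
Difference = |€3,211.41 − €570.63| = €2,640.79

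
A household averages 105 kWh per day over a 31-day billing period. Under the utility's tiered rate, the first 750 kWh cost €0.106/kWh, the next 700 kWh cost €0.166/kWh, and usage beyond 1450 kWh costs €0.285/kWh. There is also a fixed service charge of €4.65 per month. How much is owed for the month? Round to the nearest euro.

Usage = 105 kWh/day × 31 days = 3255 kWh
First 750 kWh × €0.106 = €79.50
Next 700 kWh × €0.166 = €116.20
Remaining 1805 kWh × €0.285 = €514.42
Energy charge = €710.12; + service €4.65 = €714.77 ≈ €715

€715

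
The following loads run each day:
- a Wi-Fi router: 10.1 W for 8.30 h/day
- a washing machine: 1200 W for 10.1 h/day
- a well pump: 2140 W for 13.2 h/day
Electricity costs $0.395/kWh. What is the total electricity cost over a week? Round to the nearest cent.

$111.85

Wi-Fi router: 10.1 W × 8.30 h × 7 d = 587 Wh = 0.5868 kWh
washing machine: 1200 W × 10.1 h × 7 d = 84,840 Wh = 84.84 kWh
well pump: 2140 W × 13.2 h × 7 d = 197,736 Wh = 197.7 kWh
Total energy = 0.5868 + 84.84 + 197.7 = 283.2 kWh
Cost = 283.2 kWh × $0.395 = $111.85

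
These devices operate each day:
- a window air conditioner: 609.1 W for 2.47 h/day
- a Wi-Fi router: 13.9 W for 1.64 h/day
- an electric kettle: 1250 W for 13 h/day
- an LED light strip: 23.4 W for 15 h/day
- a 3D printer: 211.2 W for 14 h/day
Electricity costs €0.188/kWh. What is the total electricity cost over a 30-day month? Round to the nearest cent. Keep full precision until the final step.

window air conditioner: 609.1 W × 2.47 h × 30 d = 45,134 Wh = 45.13 kWh
Wi-Fi router: 13.9 W × 1.64 h × 30 d = 684 Wh = 0.6839 kWh
electric kettle: 1250 W × 13 h × 30 d = 487,500 Wh = 487.5 kWh
LED light strip: 23.4 W × 15 h × 30 d = 10,530 Wh = 10.53 kWh
3D printer: 211.2 W × 14 h × 30 d = 88,704 Wh = 88.7 kWh
Total energy = 45.13 + 0.6839 + 487.5 + 10.53 + 88.7 = 632.6 kWh
Cost = 632.6 kWh × €0.188 = €118.92

€118.92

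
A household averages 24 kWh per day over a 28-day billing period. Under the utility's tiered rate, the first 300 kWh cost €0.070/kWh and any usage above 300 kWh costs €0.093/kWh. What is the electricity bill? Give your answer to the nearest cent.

Usage = 24 kWh/day × 28 days = 672 kWh
First 300 kWh × €0.070 = €21.00
Remaining 372 kWh × €0.093 = €34.60
Total = €55.60

€55.60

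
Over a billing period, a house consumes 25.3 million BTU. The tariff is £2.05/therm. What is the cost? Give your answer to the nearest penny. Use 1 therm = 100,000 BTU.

25.3 million BTU × (10 therm/million BTU) = 253 therm
Cost = 253 therm × £2.05/therm = £518.65

£518.65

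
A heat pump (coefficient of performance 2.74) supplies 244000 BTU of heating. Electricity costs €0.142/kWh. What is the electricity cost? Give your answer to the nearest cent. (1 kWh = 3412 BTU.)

€3.71

Heat delivered = 244,000 BTU / 3412 = 71.51 kWh
Electrical input = 71.51 kWh / 2.74 = 26.1 kWh
Cost = 26.1 × €0.142/kWh = €3.71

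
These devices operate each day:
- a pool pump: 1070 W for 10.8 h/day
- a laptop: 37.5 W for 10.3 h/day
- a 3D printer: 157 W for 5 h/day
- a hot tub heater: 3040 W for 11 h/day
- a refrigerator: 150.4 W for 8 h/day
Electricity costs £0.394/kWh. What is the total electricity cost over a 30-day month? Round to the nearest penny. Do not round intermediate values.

£559.92

pool pump: 1070 W × 10.8 h × 30 d = 346,680 Wh = 346.7 kWh
laptop: 37.5 W × 10.3 h × 30 d = 11,588 Wh = 11.59 kWh
3D printer: 157 W × 5 h × 30 d = 23,550 Wh = 23.55 kWh
hot tub heater: 3040 W × 11 h × 30 d = 1,003,200 Wh = 1,003 kWh
refrigerator: 150.4 W × 8 h × 30 d = 36,096 Wh = 36.1 kWh
Total energy = 346.7 + 11.59 + 23.55 + 1,003 + 36.1 = 1,421 kWh
Cost = 1,421 kWh × £0.394 = £559.92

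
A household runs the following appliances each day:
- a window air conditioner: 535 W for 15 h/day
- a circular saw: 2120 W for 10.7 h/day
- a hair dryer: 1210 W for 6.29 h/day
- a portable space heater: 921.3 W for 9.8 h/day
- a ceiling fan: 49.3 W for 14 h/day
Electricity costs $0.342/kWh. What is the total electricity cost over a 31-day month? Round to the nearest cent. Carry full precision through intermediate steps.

$509.31

window air conditioner: 535 W × 15 h × 31 d = 248,775 Wh = 248.8 kWh
circular saw: 2120 W × 10.7 h × 31 d = 703,204 Wh = 703.2 kWh
hair dryer: 1210 W × 6.29 h × 31 d = 235,938 Wh = 235.9 kWh
portable space heater: 921.3 W × 9.8 h × 31 d = 279,891 Wh = 279.9 kWh
ceiling fan: 49.3 W × 14 h × 31 d = 21,396 Wh = 21.4 kWh
Total energy = 248.8 + 703.2 + 235.9 + 279.9 + 21.4 = 1,489 kWh
Cost = 1,489 kWh × $0.342 = $509.31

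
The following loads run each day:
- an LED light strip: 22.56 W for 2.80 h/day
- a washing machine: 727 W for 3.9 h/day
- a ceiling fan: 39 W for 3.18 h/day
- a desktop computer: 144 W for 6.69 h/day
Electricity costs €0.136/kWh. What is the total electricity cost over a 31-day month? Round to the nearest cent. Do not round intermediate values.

LED light strip: 22.56 W × 2.80 h × 31 d = 1,958 Wh = 1.958 kWh
washing machine: 727 W × 3.9 h × 31 d = 87,894 Wh = 87.89 kWh
ceiling fan: 39 W × 3.18 h × 31 d = 3,845 Wh = 3.845 kWh
desktop computer: 144 W × 6.69 h × 31 d = 29,864 Wh = 29.86 kWh
Total energy = 1.958 + 87.89 + 3.845 + 29.86 = 123.6 kWh
Cost = 123.6 kWh × €0.136 = €16.80

€16.80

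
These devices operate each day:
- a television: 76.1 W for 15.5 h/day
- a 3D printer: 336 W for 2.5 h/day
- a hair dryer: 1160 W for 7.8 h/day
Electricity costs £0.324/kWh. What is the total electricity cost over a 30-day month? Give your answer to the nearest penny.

television: 76.1 W × 15.5 h × 30 d = 35,386 Wh = 35.39 kWh
3D printer: 336 W × 2.5 h × 30 d = 25,200 Wh = 25.2 kWh
hair dryer: 1160 W × 7.8 h × 30 d = 271,440 Wh = 271.4 kWh
Total energy = 35.39 + 25.2 + 271.4 = 332 kWh
Cost = 332 kWh × £0.324 = £107.58

£107.58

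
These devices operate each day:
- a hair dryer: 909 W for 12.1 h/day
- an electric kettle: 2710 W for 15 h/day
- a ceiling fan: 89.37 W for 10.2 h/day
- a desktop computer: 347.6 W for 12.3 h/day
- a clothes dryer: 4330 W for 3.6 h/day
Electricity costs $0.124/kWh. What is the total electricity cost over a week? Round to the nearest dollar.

hair dryer: 909 W × 12.1 h × 7 d = 76,992 Wh = 76.99 kWh
electric kettle: 2710 W × 15 h × 7 d = 284,550 Wh = 284.6 kWh
ceiling fan: 89.37 W × 10.2 h × 7 d = 6,381 Wh = 6.381 kWh
desktop computer: 347.6 W × 12.3 h × 7 d = 29,928 Wh = 29.93 kWh
clothes dryer: 4330 W × 3.6 h × 7 d = 109,116 Wh = 109.1 kWh
Total energy = 76.99 + 284.6 + 6.381 + 29.93 + 109.1 = 507 kWh
Cost = 507 kWh × $0.124 = $62.86 ≈ $63

$63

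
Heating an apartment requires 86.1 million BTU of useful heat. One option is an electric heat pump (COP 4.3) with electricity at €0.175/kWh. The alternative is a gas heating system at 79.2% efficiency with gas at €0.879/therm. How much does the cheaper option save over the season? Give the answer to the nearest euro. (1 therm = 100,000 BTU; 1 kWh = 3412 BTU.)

€71

Heat load = 86.1 × 10⁶ BTU = 86,100,000 BTU
Gas: input = 86,100,000 / 0.792 = 108,712,121 BTU = 1,087 therm → 1,087 × €0.879 = €955.58
Heat pump: 86,100,000 BTU / 3412 = 25,230 kWh heat; / 4.3 = 5,868 kWh in → × €0.175 = €1,026.98
Difference = |€955.58 − €1,026.98| = €71.40 ≈ €71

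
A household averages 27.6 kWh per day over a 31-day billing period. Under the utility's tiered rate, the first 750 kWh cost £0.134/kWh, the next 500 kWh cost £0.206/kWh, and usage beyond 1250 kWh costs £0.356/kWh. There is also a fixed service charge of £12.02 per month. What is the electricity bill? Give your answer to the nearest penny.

£134.27

Usage = 27.6 kWh/day × 31 days = 855.6 kWh
First 750 kWh × £0.134 = £100.50
Next 105.6 kWh × £0.206 = £21.75
Remaining tier: 0 kWh (not reached)
Energy charge = £122.25; + service £12.02 = £134.27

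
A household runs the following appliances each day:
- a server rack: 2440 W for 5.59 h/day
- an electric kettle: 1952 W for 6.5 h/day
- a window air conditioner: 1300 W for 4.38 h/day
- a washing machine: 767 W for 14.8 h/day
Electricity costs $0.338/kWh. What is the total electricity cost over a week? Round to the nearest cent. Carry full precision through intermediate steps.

$102.62

server rack: 2440 W × 5.59 h × 7 d = 95,477 Wh = 95.48 kWh
electric kettle: 1952 W × 6.5 h × 7 d = 88,816 Wh = 88.82 kWh
window air conditioner: 1300 W × 4.38 h × 7 d = 39,858 Wh = 39.86 kWh
washing machine: 767 W × 14.8 h × 7 d = 79,461 Wh = 79.46 kWh
Total energy = 95.48 + 88.82 + 39.86 + 79.46 = 303.6 kWh
Cost = 303.6 kWh × $0.338 = $102.62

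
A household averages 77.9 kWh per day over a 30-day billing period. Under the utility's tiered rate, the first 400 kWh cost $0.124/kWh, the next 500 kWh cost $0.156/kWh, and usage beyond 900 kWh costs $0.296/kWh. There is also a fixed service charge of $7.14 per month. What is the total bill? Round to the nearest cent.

$560.09

Usage = 77.9 kWh/day × 30 days = 2337 kWh
First 400 kWh × $0.124 = $49.60
Next 500 kWh × $0.156 = $78.00
Remaining 1437 kWh × $0.296 = $425.35
Energy charge = $552.95; + service $7.14 = $560.09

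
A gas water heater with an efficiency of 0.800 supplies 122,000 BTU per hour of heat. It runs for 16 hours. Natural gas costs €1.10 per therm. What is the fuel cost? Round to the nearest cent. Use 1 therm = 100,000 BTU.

Heat delivered = 122,000 BTU/h × 16 h = 1,952,000 BTU
Gas input = 1,952,000 / 0.800 = 2,440,000 BTU
= 2,440,000 / 100,000 = 24.4 therm
Cost = 24.4 × €1.10/therm = €26.84

€26.84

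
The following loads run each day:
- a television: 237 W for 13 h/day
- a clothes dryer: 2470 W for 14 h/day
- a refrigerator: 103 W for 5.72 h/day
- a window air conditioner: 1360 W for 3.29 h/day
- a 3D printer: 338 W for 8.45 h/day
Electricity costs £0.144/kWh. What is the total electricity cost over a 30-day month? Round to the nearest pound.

£197

television: 237 W × 13 h × 30 d = 92,430 Wh = 92.43 kWh
clothes dryer: 2470 W × 14 h × 30 d = 1,037,400 Wh = 1,037 kWh
refrigerator: 103 W × 5.72 h × 30 d = 17,675 Wh = 17.67 kWh
window air conditioner: 1360 W × 3.29 h × 30 d = 134,232 Wh = 134.2 kWh
3D printer: 338 W × 8.45 h × 30 d = 85,683 Wh = 85.68 kWh
Total energy = 92.43 + 1,037 + 17.67 + 134.2 + 85.68 = 1,367 kWh
Cost = 1,367 kWh × £0.144 = £196.91 ≈ £197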